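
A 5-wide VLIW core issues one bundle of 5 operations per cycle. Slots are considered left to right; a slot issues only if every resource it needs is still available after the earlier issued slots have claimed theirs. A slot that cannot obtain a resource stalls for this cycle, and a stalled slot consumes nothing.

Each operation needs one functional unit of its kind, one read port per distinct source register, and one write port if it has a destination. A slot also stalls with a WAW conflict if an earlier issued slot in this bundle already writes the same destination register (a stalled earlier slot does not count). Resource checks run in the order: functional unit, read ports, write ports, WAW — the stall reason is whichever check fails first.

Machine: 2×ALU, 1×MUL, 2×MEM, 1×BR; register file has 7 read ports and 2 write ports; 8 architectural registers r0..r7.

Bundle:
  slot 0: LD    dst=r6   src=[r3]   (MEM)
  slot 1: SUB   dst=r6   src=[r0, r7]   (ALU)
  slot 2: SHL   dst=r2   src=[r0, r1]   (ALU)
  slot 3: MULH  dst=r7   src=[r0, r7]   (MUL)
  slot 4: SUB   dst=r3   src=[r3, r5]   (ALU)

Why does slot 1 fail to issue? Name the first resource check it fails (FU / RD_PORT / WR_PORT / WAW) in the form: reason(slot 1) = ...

#0 MEM src=r3 dispatched  <A:2 Mu:1 Ld:1 B:1 rd:6 wr:1>
#1 ALU src=r0,r7 held:WAW  <A:2 Mu:1 Ld:1 B:1 rd:6 wr:1>
#2 ALU src=r0,r1 dispatched  <A:1 Mu:1 Ld:1 B:1 rd:4 wr:0>
#3 MUL src=r0,r7 held:WR_PORT  <A:1 Mu:1 Ld:1 B:1 rd:4 wr:0>
#4 ALU src=r3,r5 held:WR_PORT  <A:1 Mu:1 Ld:1 B:1 rd:4 wr:0>

reason(slot 1) = WAW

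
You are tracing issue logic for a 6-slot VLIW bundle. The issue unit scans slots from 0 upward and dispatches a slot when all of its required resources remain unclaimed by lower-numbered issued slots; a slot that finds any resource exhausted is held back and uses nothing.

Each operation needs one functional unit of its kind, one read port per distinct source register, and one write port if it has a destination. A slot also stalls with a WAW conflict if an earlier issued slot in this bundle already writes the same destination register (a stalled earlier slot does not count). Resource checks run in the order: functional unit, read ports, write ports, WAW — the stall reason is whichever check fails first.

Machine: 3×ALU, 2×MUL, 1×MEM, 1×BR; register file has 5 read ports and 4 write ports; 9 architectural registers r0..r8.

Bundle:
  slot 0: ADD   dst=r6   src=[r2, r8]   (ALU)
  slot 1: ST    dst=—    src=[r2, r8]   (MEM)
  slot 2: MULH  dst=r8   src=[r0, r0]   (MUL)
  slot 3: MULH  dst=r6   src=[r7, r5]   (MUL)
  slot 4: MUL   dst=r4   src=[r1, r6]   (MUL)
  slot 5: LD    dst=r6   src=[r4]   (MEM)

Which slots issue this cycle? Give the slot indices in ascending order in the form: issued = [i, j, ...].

[0] ALU needs rd=2 wr=1: ok; after: ALU=2 MUL=2 MEM=1 BR=1, R=3, W=3
[1] MEM needs rd=2 wr=0: ok; after: ALU=2 MUL=2 MEM=0 BR=1, R=1, W=3
[2] MUL needs rd=1 wr=1: ok; after: ALU=2 MUL=1 MEM=0 BR=1, R=0, W=2
[3] MUL needs rd=2 wr=1: RD_PORT; after: ALU=2 MUL=1 MEM=0 BR=1, R=0, W=2
[4] MUL needs rd=2 wr=1: RD_PORT; after: ALU=2 MUL=1 MEM=0 BR=1, R=0, W=2
[5] MEM needs rd=1 wr=1: FU; after: ALU=2 MUL=1 MEM=0 BR=1, R=0, W=2

issued = [0, 1, 2]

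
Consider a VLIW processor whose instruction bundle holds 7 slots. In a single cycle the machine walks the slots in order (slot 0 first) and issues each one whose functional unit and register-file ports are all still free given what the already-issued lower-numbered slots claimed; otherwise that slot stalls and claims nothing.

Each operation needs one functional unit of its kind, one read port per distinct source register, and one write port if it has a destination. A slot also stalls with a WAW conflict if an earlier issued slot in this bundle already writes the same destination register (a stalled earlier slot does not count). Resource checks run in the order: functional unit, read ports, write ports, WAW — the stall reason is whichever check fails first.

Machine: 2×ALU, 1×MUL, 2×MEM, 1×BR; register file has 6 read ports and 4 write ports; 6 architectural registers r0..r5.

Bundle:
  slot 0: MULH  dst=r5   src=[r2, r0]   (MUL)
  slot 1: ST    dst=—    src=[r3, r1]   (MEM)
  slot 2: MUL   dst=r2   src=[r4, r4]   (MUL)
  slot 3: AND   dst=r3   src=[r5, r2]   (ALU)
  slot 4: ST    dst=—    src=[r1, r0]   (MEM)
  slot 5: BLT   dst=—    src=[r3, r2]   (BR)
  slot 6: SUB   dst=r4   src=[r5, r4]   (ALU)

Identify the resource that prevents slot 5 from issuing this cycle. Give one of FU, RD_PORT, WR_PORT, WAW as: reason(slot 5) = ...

#0 MUL src=r2,r0 dispatched  <A:2 Mu:0 Ld:2 B:1 rd:4 wr:3>
#1 MEM src=r3,r1 dispatched  <A:2 Mu:0 Ld:1 B:1 rd:2 wr:3>
#2 MUL src=r4,r4 held:FU  <A:2 Mu:0 Ld:1 B:1 rd:2 wr:3>
#3 ALU src=r5,r2 dispatched  <A:1 Mu:0 Ld:1 B:1 rd:0 wr:2>
#4 MEM src=r1,r0 held:RD_PORT  <A:1 Mu:0 Ld:1 B:1 rd:0 wr:2>
#5 BR src=r3,r2 held:RD_PORT  <A:1 Mu:0 Ld:1 B:1 rd:0 wr:2>
#6 ALU src=r5,r4 held:RD_PORT  <A:1 Mu:0 Ld:1 B:1 rd:0 wr:2>

reason(slot 5) = RD_PORT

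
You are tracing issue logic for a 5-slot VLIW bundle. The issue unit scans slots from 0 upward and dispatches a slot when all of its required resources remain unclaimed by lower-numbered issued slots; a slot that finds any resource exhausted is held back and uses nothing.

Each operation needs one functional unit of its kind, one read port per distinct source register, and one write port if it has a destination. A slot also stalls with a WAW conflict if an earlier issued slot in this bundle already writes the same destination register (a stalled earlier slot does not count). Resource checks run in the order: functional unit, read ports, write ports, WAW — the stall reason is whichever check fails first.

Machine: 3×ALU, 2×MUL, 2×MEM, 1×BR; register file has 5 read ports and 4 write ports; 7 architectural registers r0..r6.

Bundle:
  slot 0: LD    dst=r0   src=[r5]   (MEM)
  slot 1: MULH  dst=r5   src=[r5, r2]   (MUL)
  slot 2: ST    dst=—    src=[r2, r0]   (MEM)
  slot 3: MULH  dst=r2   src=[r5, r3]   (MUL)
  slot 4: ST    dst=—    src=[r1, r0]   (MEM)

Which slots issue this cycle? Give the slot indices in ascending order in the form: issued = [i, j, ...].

issued = [0, 1, 2]

#0 MEM src=r5 dispatched  <A:3 Mu:2 Ld:1 B:1 rd:4 wr:3>
#1 MUL src=r5,r2 dispatched  <A:3 Mu:1 Ld:1 B:1 rd:2 wr:2>
#2 MEM src=r2,r0 dispatched  <A:3 Mu:1 Ld:0 B:1 rd:0 wr:2>
#3 MUL src=r5,r3 held:RD_PORT  <A:3 Mu:1 Ld:0 B:1 rd:0 wr:2>
#4 MEM src=r1,r0 held:FU  <A:3 Mu:1 Ld:0 B:1 rd:0 wr:2>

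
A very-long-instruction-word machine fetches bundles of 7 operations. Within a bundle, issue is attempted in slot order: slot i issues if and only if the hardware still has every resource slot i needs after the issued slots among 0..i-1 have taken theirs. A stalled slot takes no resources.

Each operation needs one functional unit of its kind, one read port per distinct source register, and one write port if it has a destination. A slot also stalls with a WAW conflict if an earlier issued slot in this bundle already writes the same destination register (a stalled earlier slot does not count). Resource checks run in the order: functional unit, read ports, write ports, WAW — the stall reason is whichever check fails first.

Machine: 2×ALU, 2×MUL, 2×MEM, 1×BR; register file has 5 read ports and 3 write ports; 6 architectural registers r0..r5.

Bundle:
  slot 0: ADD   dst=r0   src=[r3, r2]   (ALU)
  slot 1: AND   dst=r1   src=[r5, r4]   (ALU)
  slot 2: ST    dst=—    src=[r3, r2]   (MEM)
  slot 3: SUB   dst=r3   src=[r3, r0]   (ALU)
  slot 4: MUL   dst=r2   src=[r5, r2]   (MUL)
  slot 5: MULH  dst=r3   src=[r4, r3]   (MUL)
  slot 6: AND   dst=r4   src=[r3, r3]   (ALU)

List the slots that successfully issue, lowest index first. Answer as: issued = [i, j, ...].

  0. ALU→r0 ⇒ go  {1A/2Mu/2Ld/1B | 3r 2w}
  1. ALU→r1 ⇒ go  {0A/2Mu/2Ld/1B | 1r 1w}
  2. MEM ⇒ no(RD_PORT)  {0A/2Mu/2Ld/1B | 1r 1w}
  3. ALU→r3 ⇒ no(FU)  {0A/2Mu/2Ld/1B | 1r 1w}
  4. MUL→r2 ⇒ no(RD_PORT)  {0A/2Mu/2Ld/1B | 1r 1w}
  5. MUL→r3 ⇒ no(RD_PORT)  {0A/2Mu/2Ld/1B | 1r 1w}
  6. ALU→r4 ⇒ no(FU)  {0A/2Mu/2Ld/1B | 1r 1w}

issued = [0, 1]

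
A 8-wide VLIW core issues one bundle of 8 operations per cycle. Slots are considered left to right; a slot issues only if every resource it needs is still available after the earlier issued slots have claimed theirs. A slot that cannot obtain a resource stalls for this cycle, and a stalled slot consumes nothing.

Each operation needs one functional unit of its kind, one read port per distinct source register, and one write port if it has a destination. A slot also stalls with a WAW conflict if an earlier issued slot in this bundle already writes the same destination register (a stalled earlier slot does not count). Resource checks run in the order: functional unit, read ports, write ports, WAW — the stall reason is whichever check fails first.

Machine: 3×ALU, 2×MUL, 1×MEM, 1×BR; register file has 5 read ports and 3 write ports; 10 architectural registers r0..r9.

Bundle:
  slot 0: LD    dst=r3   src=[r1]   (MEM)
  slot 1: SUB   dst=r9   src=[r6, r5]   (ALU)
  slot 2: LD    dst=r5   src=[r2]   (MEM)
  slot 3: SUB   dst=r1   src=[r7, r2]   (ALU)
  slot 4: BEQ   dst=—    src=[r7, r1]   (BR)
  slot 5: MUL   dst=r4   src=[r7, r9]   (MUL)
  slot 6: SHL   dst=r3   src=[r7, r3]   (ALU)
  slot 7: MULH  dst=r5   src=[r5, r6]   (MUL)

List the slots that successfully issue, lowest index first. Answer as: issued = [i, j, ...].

#0 MEM src=r1 dispatched  <A:3 Mu:2 Ld:0 B:1 rd:4 wr:2>
#1 ALU src=r6,r5 dispatched  <A:2 Mu:2 Ld:0 B:1 rd:2 wr:1>
#2 MEM src=r2 held:FU  <A:2 Mu:2 Ld:0 B:1 rd:2 wr:1>
#3 ALU src=r7,r2 dispatched  <A:1 Mu:2 Ld:0 B:1 rd:0 wr:0>
#4 BR src=r7,r1 held:RD_PORT  <A:1 Mu:2 Ld:0 B:1 rd:0 wr:0>
#5 MUL src=r7,r9 held:RD_PORT  <A:1 Mu:2 Ld:0 B:1 rd:0 wr:0>
#6 ALU src=r7,r3 held:RD_PORT  <A:1 Mu:2 Ld:0 B:1 rd:0 wr:0>
#7 MUL src=r5,r6 held:RD_PORT  <A:1 Mu:2 Ld:0 B:1 rd:0 wr:0>

issued = [0, 1, 3]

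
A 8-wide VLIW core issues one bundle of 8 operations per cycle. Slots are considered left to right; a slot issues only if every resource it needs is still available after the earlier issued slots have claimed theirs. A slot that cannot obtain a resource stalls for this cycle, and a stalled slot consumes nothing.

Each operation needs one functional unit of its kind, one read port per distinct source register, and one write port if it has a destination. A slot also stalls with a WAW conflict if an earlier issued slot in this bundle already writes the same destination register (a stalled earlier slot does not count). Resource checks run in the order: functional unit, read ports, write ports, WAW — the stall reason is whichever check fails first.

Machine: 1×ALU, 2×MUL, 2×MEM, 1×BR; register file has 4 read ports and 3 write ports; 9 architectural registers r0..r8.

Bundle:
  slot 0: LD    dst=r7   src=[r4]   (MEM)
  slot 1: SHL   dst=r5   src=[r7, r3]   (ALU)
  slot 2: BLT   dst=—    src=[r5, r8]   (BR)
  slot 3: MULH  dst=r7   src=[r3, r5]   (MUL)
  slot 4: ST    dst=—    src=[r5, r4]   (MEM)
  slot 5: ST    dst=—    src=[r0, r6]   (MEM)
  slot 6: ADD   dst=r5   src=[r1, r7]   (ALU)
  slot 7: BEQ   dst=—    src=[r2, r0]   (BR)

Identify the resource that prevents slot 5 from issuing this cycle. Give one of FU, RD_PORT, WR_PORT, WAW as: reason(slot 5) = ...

reason(slot 5) = RD_PORT

[0] MEM needs rd=1 wr=1: ok; after: ALU=1 MUL=2 MEM=1 BR=1, R=3, W=2
[1] ALU needs rd=2 wr=1: ok; after: ALU=0 MUL=2 MEM=1 BR=1, R=1, W=1
[2] BR needs rd=2 wr=0: RD_PORT; after: ALU=0 MUL=2 MEM=1 BR=1, R=1, W=1
[3] MUL needs rd=2 wr=1: RD_PORT; after: ALU=0 MUL=2 MEM=1 BR=1, R=1, W=1
[4] MEM needs rd=2 wr=0: RD_PORT; after: ALU=0 MUL=2 MEM=1 BR=1, R=1, W=1
[5] MEM needs rd=2 wr=0: RD_PORT; after: ALU=0 MUL=2 MEM=1 BR=1, R=1, W=1
[6] ALU needs rd=2 wr=1: FU; after: ALU=0 MUL=2 MEM=1 BR=1, R=1, W=1
[7] BR needs rd=2 wr=0: RD_PORT; after: ALU=0 MUL=2 MEM=1 BR=1, R=1, W=1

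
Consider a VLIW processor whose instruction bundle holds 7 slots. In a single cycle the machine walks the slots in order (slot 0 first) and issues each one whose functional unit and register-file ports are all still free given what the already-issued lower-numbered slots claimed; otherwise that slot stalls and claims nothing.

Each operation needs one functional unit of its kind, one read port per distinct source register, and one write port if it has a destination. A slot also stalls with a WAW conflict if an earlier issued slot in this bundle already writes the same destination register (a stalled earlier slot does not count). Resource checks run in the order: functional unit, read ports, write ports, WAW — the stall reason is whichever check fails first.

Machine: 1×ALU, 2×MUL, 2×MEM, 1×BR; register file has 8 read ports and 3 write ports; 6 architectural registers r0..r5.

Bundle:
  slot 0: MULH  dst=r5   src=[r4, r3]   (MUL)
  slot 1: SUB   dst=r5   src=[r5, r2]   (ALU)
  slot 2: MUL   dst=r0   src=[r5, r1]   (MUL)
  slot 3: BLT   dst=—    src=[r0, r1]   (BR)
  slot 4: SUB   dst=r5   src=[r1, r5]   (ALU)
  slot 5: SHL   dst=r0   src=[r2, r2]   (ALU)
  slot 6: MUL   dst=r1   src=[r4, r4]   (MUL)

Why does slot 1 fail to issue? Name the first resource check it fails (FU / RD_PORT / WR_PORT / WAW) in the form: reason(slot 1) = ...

reason(slot 1) = WAW

(0) want 1×MUL +2rd +1wr — yes → AL1|MU1|ME2|BR1|rd6|wr2
(1) want 1×ALU +2rd +1wr — WAW → AL1|MU1|ME2|BR1|rd6|wr2
(2) want 1×MUL +2rd +1wr — yes → AL1|MU0|ME2|BR1|rd4|wr1
(3) want 1×BR +2rd +0wr — yes → AL1|MU0|ME2|BR0|rd2|wr1
(4) want 1×ALU +2rd +1wr — WAW → AL1|MU0|ME2|BR0|rd2|wr1
(5) want 1×ALU +1rd +1wr — WAW → AL1|MU0|ME2|BR0|rd2|wr1
(6) want 1×MUL +1rd +1wr — FU → AL1|MU0|ME2|BR0|rd2|wr1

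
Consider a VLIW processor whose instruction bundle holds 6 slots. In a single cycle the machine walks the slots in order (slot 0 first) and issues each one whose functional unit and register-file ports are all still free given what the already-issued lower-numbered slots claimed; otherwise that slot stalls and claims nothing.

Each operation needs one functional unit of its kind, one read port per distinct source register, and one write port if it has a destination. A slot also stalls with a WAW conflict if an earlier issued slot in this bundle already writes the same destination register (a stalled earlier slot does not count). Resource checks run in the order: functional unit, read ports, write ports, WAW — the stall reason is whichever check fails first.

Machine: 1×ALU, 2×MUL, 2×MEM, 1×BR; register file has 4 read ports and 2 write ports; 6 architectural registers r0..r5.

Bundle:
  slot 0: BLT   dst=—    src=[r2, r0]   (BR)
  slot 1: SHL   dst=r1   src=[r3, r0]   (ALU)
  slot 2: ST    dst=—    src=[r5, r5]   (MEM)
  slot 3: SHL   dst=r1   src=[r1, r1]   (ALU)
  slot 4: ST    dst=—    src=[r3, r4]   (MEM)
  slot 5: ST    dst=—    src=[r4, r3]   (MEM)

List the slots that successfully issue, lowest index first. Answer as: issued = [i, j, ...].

  0. BR ⇒ go  {1A/2Mu/2Ld/0B | 2r 2w}
  1. ALU→r1 ⇒ go  {0A/2Mu/2Ld/0B | 0r 1w}
  2. MEM ⇒ no(RD_PORT)  {0A/2Mu/2Ld/0B | 0r 1w}
  3. ALU→r1 ⇒ no(FU)  {0A/2Mu/2Ld/0B | 0r 1w}
  4. MEM ⇒ no(RD_PORT)  {0A/2Mu/2Ld/0B | 0r 1w}
  5. MEM ⇒ no(RD_PORT)  {0A/2Mu/2Ld/0B | 0r 1w}

issued = [0, 1]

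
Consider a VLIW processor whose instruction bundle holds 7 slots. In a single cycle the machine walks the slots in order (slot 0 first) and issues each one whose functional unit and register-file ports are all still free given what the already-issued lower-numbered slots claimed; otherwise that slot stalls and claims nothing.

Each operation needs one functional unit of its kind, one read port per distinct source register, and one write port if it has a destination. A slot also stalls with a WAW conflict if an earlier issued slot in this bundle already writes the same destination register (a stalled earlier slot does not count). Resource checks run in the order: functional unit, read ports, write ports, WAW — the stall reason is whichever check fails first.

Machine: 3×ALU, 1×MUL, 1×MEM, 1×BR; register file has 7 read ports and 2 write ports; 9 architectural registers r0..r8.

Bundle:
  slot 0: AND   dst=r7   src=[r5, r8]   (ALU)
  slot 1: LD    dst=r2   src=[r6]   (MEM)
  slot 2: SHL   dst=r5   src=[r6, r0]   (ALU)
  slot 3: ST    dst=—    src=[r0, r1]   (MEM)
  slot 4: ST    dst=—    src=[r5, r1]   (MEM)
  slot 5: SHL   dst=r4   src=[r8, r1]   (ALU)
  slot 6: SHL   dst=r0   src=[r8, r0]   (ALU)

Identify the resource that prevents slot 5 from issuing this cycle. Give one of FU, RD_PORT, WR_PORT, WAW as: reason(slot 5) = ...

(0) want 1×ALU +2rd +1wr — yes → AL2|MU1|ME1|BR1|rd5|wr1
(1) want 1×MEM +1rd +1wr — yes → AL2|MU1|ME0|BR1|rd4|wr0
(2) want 1×ALU +2rd +1wr — WR_PORT → AL2|MU1|ME0|BR1|rd4|wr0
(3) want 1×MEM +2rd +0wr — FU → AL2|MU1|ME0|BR1|rd4|wr0
(4) want 1×MEM +2rd +0wr — FU → AL2|MU1|ME0|BR1|rd4|wr0
(5) want 1×ALU +2rd +1wr — WR_PORT → AL2|MU1|ME0|BR1|rd4|wr0
(6) want 1×ALU +2rd +1wr — WR_PORT → AL2|MU1|ME0|BR1|rd4|wr0

reason(slot 5) = WR_PORT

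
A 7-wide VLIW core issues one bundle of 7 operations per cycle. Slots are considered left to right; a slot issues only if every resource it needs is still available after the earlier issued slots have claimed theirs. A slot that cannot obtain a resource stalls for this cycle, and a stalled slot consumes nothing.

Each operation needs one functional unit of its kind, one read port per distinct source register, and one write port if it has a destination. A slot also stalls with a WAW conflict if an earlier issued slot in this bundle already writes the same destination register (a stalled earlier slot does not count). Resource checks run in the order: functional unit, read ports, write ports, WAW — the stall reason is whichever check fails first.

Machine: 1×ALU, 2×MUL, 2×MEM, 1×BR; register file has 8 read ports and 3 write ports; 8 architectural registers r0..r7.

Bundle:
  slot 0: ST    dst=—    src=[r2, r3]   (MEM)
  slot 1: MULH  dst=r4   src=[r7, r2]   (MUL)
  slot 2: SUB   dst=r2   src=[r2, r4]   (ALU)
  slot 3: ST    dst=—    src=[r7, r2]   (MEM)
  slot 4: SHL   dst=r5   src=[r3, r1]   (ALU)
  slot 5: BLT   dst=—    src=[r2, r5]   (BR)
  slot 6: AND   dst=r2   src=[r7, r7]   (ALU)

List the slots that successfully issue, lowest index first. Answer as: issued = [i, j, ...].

issued = [0, 1, 2, 3]

[0] MEM needs rd=2 wr=0: ok; after: ALU=1 MUL=2 MEM=1 BR=1, R=6, W=3
[1] MUL needs rd=2 wr=1: ok; after: ALU=1 MUL=1 MEM=1 BR=1, R=4, W=2
[2] ALU needs rd=2 wr=1: ok; after: ALU=0 MUL=1 MEM=1 BR=1, R=2, W=1
[3] MEM needs rd=2 wr=0: ok; after: ALU=0 MUL=1 MEM=0 BR=1, R=0, W=1
[4] ALU needs rd=2 wr=1: FU; after: ALU=0 MUL=1 MEM=0 BR=1, R=0, W=1
[5] BR needs rd=2 wr=0: RD_PORT; after: ALU=0 MUL=1 MEM=0 BR=1, R=0, W=1
[6] ALU needs rd=1 wr=1: FU; after: ALU=0 MUL=1 MEM=0 BR=1, R=0, W=1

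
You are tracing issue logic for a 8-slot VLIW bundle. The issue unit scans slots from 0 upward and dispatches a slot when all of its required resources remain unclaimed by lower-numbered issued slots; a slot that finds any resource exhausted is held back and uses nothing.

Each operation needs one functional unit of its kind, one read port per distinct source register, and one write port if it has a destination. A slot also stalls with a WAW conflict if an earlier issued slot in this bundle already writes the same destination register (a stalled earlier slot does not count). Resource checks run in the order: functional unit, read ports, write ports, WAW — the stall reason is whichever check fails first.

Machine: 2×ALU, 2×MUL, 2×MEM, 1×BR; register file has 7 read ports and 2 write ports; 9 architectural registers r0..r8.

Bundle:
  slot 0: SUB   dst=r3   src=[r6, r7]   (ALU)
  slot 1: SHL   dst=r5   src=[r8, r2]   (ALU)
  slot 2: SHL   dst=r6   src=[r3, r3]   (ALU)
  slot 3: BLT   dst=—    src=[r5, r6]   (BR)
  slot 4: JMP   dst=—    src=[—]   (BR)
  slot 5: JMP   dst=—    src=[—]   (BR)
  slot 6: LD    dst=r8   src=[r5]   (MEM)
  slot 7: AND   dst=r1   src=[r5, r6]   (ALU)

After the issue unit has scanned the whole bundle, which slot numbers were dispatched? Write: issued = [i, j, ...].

issued = [0, 1, 3]

slot 0 (ALU): ISSUE — free A1,Mu2,Ld2,B1 rp5 wp1
slot 1 (ALU): ISSUE — free A0,Mu2,Ld2,B1 rp3 wp0
slot 2 (ALU): stall FU — free A0,Mu2,Ld2,B1 rp3 wp0
slot 3 (BR): ISSUE — free A0,Mu2,Ld2,B0 rp1 wp0
slot 4 (BR): stall FU — free A0,Mu2,Ld2,B0 rp1 wp0
slot 5 (BR): stall FU — free A0,Mu2,Ld2,B0 rp1 wp0
slot 6 (MEM): stall WR_PORT — free A0,Mu2,Ld2,B0 rp1 wp0
slot 7 (ALU): stall FU — free A0,Mu2,Ld2,B0 rp1 wp0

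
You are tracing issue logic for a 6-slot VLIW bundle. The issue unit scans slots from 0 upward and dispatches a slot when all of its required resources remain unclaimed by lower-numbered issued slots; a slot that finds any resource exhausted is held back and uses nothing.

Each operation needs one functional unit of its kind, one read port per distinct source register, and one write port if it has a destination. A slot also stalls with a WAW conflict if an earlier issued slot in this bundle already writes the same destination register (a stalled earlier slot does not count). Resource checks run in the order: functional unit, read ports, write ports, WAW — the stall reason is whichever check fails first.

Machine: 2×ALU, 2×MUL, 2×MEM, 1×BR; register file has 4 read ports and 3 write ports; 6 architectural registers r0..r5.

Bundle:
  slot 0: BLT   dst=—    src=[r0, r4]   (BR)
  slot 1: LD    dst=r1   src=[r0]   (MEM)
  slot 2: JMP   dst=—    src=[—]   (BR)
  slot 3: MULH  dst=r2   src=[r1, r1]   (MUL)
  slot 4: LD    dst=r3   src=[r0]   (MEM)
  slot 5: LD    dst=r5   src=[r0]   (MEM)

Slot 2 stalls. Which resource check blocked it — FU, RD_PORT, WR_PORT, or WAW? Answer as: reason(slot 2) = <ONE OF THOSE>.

reason(slot 2) = FU

(0) want 1×BR +2rd +0wr — yes → AL2|MU2|ME2|BR0|rd2|wr3
(1) want 1×MEM +1rd +1wr — yes → AL2|MU2|ME1|BR0|rd1|wr2
(2) want 1×BR +0rd +0wr — FU → AL2|MU2|ME1|BR0|rd1|wr2
(3) want 1×MUL +1rd +1wr — yes → AL2|MU1|ME1|BR0|rd0|wr1
(4) want 1×MEM +1rd +1wr — RD_PORT → AL2|MU1|ME1|BR0|rd0|wr1
(5) want 1×MEM +1rd +1wr — RD_PORT → AL2|MU1|ME1|BR0|rd0|wr1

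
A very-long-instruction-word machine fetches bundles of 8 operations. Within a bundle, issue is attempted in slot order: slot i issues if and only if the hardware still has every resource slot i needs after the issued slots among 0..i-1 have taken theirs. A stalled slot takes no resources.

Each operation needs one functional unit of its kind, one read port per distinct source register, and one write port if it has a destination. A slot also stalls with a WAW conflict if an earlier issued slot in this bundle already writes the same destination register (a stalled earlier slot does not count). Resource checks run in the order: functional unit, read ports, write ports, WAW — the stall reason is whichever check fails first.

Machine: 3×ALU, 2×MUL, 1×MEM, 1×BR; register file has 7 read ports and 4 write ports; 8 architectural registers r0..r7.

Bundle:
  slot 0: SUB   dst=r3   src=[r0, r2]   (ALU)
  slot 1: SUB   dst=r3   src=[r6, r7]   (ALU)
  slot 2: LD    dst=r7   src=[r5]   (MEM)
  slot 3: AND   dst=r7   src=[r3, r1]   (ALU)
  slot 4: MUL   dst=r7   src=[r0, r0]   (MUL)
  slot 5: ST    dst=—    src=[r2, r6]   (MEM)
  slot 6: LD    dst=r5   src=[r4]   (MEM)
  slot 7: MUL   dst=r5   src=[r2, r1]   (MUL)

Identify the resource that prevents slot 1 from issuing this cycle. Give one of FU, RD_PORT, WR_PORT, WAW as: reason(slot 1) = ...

reason(slot 1) = WAW

#0 ALU src=r0,r2 dispatched  <A:2 Mu:2 Ld:1 B:1 rd:5 wr:3>
#1 ALU src=r6,r7 held:WAW  <A:2 Mu:2 Ld:1 B:1 rd:5 wr:3>
#2 MEM src=r5 dispatched  <A:2 Mu:2 Ld:0 B:1 rd:4 wr:2>
#3 ALU src=r3,r1 held:WAW  <A:2 Mu:2 Ld:0 B:1 rd:4 wr:2>
#4 MUL src=r0,r0 held:WAW  <A:2 Mu:2 Ld:0 B:1 rd:4 wr:2>
#5 MEM src=r2,r6 held:FU  <A:2 Mu:2 Ld:0 B:1 rd:4 wr:2>
#6 MEM src=r4 held:FU  <A:2 Mu:2 Ld:0 B:1 rd:4 wr:2>
#7 MUL src=r2,r1 dispatched  <A:2 Mu:1 Ld:0 B:1 rd:2 wr:1>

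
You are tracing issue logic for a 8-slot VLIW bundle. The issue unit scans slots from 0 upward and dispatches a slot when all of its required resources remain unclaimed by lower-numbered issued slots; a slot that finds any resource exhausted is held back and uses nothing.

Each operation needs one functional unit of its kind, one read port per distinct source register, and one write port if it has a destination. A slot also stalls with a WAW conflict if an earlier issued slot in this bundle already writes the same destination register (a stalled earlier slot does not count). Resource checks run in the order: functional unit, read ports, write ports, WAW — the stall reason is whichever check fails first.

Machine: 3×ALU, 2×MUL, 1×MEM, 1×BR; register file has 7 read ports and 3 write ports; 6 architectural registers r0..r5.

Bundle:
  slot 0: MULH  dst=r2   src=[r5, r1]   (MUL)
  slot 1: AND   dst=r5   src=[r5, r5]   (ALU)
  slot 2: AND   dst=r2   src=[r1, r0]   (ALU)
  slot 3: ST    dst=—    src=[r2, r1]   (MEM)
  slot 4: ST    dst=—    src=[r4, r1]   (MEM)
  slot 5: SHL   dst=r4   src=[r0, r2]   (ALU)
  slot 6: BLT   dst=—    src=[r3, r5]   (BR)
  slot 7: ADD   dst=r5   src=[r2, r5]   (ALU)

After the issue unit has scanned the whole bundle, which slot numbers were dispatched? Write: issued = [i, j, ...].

slot 0 (MUL): ISSUE — free A3,Mu1,Ld1,B1 rp5 wp2
slot 1 (ALU): ISSUE — free A2,Mu1,Ld1,B1 rp4 wp1
slot 2 (ALU): stall WAW — free A2,Mu1,Ld1,B1 rp4 wp1
slot 3 (MEM): ISSUE — free A2,Mu1,Ld0,B1 rp2 wp1
slot 4 (MEM): stall FU — free A2,Mu1,Ld0,B1 rp2 wp1
slot 5 (ALU): ISSUE — free A1,Mu1,Ld0,B1 rp0 wp0
slot 6 (BR): stall RD_PORT — free A1,Mu1,Ld0,B1 rp0 wp0
slot 7 (ALU): stall RD_PORT — free A1,Mu1,Ld0,B1 rp0 wp0

issued = [0, 1, 3, 5]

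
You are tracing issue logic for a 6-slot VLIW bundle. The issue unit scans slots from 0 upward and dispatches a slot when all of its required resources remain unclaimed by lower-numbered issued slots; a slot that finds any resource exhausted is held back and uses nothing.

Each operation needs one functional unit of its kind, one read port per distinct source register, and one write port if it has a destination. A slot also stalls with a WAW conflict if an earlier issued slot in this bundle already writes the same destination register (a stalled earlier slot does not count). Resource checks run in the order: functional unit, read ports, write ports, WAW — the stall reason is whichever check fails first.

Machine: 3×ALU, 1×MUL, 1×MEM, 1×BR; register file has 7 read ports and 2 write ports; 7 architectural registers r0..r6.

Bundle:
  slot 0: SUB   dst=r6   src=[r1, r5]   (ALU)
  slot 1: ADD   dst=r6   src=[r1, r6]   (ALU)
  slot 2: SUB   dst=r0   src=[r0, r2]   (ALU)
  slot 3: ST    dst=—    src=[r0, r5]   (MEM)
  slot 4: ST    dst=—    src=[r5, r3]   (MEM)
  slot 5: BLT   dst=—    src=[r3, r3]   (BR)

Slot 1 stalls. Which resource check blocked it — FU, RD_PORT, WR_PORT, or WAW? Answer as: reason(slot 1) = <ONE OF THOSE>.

slot 0 (ALU): ISSUE — free A2,Mu1,Ld1,B1 rp5 wp1
slot 1 (ALU): stall WAW — free A2,Mu1,Ld1,B1 rp5 wp1
slot 2 (ALU): ISSUE — free A1,Mu1,Ld1,B1 rp3 wp0
slot 3 (MEM): ISSUE — free A1,Mu1,Ld0,B1 rp1 wp0
slot 4 (MEM): stall FU — free A1,Mu1,Ld0,B1 rp1 wp0
slot 5 (BR): ISSUE — free A1,Mu1,Ld0,B0 rp0 wp0

reason(slot 1) = WAW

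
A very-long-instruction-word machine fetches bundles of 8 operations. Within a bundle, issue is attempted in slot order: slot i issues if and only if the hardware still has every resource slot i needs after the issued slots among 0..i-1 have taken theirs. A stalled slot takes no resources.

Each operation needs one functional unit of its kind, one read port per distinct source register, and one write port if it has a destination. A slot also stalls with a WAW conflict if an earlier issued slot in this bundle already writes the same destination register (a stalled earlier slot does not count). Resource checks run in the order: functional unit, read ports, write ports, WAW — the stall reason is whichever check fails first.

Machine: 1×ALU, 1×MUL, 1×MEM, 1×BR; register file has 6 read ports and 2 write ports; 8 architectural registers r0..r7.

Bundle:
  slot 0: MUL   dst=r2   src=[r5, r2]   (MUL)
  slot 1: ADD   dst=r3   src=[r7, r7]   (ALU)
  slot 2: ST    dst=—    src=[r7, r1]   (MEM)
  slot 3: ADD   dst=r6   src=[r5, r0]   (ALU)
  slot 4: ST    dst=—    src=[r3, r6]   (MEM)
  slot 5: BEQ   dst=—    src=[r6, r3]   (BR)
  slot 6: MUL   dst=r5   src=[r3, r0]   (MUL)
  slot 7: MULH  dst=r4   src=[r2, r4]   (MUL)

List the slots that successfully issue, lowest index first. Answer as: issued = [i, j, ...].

issued = [0, 1, 2]

  0. MUL→r2 ⇒ go  {1A/0Mu/1Ld/1B | 4r 1w}
  1. ALU→r3 ⇒ go  {0A/0Mu/1Ld/1B | 3r 0w}
  2. MEM ⇒ go  {0A/0Mu/0Ld/1B | 1r 0w}
  3. ALU→r6 ⇒ no(FU)  {0A/0Mu/0Ld/1B | 1r 0w}
  4. MEM ⇒ no(FU)  {0A/0Mu/0Ld/1B | 1r 0w}
  5. BR ⇒ no(RD_PORT)  {0A/0Mu/0Ld/1B | 1r 0w}
  6. MUL→r5 ⇒ no(FU)  {0A/0Mu/0Ld/1B | 1r 0w}
  7. MUL→r4 ⇒ no(FU)  {0A/0Mu/0Ld/1B | 1r 0w}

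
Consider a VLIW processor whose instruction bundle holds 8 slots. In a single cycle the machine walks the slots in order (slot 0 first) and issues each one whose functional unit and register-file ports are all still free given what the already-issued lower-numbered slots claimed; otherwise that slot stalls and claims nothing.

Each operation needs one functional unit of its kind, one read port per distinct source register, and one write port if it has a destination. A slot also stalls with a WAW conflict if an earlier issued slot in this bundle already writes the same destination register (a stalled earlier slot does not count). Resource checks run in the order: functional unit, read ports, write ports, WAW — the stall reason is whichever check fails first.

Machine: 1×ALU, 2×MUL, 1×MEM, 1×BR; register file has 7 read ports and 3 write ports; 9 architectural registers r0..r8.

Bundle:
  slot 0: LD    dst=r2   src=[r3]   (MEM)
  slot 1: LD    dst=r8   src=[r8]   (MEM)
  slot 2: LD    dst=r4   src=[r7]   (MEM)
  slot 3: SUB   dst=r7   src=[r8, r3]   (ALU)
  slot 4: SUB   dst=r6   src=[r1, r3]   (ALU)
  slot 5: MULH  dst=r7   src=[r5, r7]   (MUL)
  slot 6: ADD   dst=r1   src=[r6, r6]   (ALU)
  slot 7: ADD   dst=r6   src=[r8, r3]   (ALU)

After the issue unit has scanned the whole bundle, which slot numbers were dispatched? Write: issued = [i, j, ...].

#0 MEM src=r3 dispatched  <A:1 Mu:2 Ld:0 B:1 rd:6 wr:2>
#1 MEM src=r8 held:FU  <A:1 Mu:2 Ld:0 B:1 rd:6 wr:2>
#2 MEM src=r7 held:FU  <A:1 Mu:2 Ld:0 B:1 rd:6 wr:2>
#3 ALU src=r8,r3 dispatched  <A:0 Mu:2 Ld:0 B:1 rd:4 wr:1>
#4 ALU src=r1,r3 held:FU  <A:0 Mu:2 Ld:0 B:1 rd:4 wr:1>
#5 MUL src=r5,r7 held:WAW  <A:0 Mu:2 Ld:0 B:1 rd:4 wr:1>
#6 ALU src=r6,r6 held:FU  <A:0 Mu:2 Ld:0 B:1 rd:4 wr:1>
#7 ALU src=r8,r3 held:FU  <A:0 Mu:2 Ld:0 B:1 rd:4 wr:1>

issued = [0, 3]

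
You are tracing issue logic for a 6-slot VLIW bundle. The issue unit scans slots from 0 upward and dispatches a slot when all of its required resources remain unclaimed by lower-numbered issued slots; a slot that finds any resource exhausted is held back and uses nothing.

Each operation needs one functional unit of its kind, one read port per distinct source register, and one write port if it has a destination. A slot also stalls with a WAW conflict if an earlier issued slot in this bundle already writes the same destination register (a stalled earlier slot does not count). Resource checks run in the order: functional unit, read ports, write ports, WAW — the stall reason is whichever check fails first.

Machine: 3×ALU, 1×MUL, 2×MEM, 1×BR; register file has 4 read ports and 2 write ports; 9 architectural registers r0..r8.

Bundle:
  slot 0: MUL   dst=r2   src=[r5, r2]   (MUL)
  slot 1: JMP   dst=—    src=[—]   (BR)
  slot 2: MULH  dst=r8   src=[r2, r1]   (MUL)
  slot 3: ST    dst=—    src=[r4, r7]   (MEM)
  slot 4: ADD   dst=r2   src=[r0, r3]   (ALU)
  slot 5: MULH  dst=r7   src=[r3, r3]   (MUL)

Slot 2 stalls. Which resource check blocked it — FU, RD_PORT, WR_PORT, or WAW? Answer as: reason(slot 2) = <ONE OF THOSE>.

reason(slot 2) = FU

[0] MUL needs rd=2 wr=1: ok; after: ALU=3 MUL=0 MEM=2 BR=1, R=2, W=1
[1] BR needs rd=0 wr=0: ok; after: ALU=3 MUL=0 MEM=2 BR=0, R=2, W=1
[2] MUL needs rd=2 wr=1: FU; after: ALU=3 MUL=0 MEM=2 BR=0, R=2, W=1
[3] MEM needs rd=2 wr=0: ok; after: ALU=3 MUL=0 MEM=1 BR=0, R=0, W=1
[4] ALU needs rd=2 wr=1: RD_PORT; after: ALU=3 MUL=0 MEM=1 BR=0, R=0, W=1
[5] MUL needs rd=1 wr=1: FU; after: ALU=3 MUL=0 MEM=1 BR=0, R=0, W=1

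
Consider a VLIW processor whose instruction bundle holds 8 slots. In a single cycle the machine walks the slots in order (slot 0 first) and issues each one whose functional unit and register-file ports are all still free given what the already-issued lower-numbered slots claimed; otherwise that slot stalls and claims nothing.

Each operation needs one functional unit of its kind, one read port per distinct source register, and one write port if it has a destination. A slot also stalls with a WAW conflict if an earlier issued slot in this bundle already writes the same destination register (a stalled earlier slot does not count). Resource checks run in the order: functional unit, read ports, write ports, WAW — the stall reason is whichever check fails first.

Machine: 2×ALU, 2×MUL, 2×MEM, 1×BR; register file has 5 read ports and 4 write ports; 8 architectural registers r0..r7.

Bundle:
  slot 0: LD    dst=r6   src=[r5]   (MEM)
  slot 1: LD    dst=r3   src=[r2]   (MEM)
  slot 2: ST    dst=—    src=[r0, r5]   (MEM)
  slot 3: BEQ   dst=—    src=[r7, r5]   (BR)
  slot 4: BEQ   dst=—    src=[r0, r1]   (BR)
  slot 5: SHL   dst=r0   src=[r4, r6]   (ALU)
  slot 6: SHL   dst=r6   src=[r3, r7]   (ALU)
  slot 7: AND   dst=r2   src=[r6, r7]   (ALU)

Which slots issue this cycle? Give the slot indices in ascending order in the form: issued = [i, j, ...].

#0 MEM src=r5 dispatched  <A:2 Mu:2 Ld:1 B:1 rd:4 wr:3>
#1 MEM src=r2 dispatched  <A:2 Mu:2 Ld:0 B:1 rd:3 wr:2>
#2 MEM src=r0,r5 held:FU  <A:2 Mu:2 Ld:0 B:1 rd:3 wr:2>
#3 BR src=r7,r5 dispatched  <A:2 Mu:2 Ld:0 B:0 rd:1 wr:2>
#4 BR src=r0,r1 held:FU  <A:2 Mu:2 Ld:0 B:0 rd:1 wr:2>
#5 ALU src=r4,r6 held:RD_PORT  <A:2 Mu:2 Ld:0 B:0 rd:1 wr:2>
#6 ALU src=r3,r7 held:RD_PORT  <A:2 Mu:2 Ld:0 B:0 rd:1 wr:2>
#7 ALU src=r6,r7 held:RD_PORT  <A:2 Mu:2 Ld:0 B:0 rd:1 wr:2>

issued = [0, 1, 3]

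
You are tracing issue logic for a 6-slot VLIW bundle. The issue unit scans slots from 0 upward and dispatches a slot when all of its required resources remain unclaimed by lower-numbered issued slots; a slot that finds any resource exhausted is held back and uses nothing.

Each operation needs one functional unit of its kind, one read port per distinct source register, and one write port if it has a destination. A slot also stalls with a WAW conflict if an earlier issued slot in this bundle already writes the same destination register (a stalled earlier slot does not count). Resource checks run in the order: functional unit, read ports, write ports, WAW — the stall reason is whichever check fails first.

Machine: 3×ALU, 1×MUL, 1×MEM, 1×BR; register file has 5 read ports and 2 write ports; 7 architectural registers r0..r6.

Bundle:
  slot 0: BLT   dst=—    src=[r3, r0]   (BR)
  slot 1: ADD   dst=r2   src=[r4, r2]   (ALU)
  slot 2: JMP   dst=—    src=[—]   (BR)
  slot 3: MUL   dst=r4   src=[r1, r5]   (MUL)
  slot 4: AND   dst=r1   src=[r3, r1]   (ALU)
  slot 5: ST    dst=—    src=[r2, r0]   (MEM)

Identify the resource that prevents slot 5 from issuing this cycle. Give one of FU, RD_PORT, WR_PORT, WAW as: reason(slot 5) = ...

#0 BR src=r3,r0 dispatched  <A:3 Mu:1 Ld:1 B:0 rd:3 wr:2>
#1 ALU src=r4,r2 dispatched  <A:2 Mu:1 Ld:1 B:0 rd:1 wr:1>
#2 BR src=- held:FU  <A:2 Mu:1 Ld:1 B:0 rd:1 wr:1>
#3 MUL src=r1,r5 held:RD_PORT  <A:2 Mu:1 Ld:1 B:0 rd:1 wr:1>
#4 ALU src=r3,r1 held:RD_PORT  <A:2 Mu:1 Ld:1 B:0 rd:1 wr:1>
#5 MEM src=r2,r0 held:RD_PORT  <A:2 Mu:1 Ld:1 B:0 rd:1 wr:1>

reason(slot 5) = RD_PORT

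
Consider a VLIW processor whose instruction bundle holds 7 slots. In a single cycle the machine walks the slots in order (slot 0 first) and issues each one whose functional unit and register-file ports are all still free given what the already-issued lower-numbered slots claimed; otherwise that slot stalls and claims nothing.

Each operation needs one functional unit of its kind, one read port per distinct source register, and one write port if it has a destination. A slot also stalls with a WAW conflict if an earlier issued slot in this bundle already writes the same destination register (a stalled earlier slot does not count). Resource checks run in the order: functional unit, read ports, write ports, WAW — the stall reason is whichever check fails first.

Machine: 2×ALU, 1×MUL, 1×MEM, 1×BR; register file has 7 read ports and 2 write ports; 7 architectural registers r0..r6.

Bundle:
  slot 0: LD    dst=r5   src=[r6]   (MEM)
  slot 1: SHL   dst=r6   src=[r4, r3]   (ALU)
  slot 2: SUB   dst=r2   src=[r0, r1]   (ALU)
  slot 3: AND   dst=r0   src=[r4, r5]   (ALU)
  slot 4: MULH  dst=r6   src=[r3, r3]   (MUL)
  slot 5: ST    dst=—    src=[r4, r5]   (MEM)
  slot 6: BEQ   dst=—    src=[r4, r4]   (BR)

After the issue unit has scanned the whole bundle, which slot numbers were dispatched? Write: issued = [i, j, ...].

issued = [0, 1, 6]

#0 MEM src=r6 dispatched  <A:2 Mu:1 Ld:0 B:1 rd:6 wr:1>
#1 ALU src=r4,r3 dispatched  <A:1 Mu:1 Ld:0 B:1 rd:4 wr:0>
#2 ALU src=r0,r1 held:WR_PORT  <A:1 Mu:1 Ld:0 B:1 rd:4 wr:0>
#3 ALU src=r4,r5 held:WR_PORT  <A:1 Mu:1 Ld:0 B:1 rd:4 wr:0>
#4 MUL src=r3,r3 held:WR_PORT  <A:1 Mu:1 Ld:0 B:1 rd:4 wr:0>
#5 MEM src=r4,r5 held:FU  <A:1 Mu:1 Ld:0 B:1 rd:4 wr:0>
#6 BR src=r4,r4 dispatched  <A:1 Mu:1 Ld:0 B:0 rd:3 wr:0>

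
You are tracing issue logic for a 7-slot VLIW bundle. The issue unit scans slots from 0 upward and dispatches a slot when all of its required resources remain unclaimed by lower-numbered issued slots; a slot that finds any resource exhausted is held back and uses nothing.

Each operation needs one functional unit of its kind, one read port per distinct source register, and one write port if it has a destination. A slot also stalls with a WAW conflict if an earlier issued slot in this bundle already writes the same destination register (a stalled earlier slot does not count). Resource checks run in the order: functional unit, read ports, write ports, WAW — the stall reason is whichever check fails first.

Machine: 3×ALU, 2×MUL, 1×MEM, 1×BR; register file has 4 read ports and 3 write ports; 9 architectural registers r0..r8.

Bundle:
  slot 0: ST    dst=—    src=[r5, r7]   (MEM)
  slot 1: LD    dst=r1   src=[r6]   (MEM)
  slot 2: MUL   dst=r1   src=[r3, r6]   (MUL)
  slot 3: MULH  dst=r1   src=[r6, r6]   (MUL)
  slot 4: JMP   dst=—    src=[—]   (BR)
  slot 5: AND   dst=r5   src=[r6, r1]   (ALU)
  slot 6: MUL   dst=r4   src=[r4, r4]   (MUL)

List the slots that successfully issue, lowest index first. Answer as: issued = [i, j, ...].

issued = [0, 2, 4]

[0] MEM needs rd=2 wr=0: ok; after: ALU=3 MUL=2 MEM=0 BR=1, R=2, W=3
[1] MEM needs rd=1 wr=1: FU; after: ALU=3 MUL=2 MEM=0 BR=1, R=2, W=3
[2] MUL needs rd=2 wr=1: ok; after: ALU=3 MUL=1 MEM=0 BR=1, R=0, W=2
[3] MUL needs rd=1 wr=1: RD_PORT; after: ALU=3 MUL=1 MEM=0 BR=1, R=0, W=2
[4] BR needs rd=0 wr=0: ok; after: ALU=3 MUL=1 MEM=0 BR=0, R=0, W=2
[5] ALU needs rd=2 wr=1: RD_PORT; after: ALU=3 MUL=1 MEM=0 BR=0, R=0, W=2
[6] MUL needs rd=1 wr=1: RD_PORT; after: ALU=3 MUL=1 MEM=0 BR=0, R=0, W=2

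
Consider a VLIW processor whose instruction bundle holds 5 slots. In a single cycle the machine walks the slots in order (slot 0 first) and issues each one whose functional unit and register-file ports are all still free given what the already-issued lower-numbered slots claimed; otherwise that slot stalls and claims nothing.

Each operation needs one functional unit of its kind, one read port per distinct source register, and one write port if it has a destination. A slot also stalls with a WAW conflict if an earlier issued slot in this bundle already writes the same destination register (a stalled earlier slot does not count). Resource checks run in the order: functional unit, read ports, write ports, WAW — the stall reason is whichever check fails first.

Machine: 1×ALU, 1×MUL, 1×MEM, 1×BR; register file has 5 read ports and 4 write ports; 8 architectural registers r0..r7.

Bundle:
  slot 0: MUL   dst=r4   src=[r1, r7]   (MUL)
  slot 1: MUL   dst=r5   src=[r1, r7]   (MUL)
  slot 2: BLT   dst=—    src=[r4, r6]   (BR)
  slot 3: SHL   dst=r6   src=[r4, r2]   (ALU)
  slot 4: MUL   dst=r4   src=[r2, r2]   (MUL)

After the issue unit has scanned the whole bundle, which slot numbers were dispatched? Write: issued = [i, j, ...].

issued = [0, 2]

#0 MUL src=r1,r7 dispatched  <A:1 Mu:0 Ld:1 B:1 rd:3 wr:3>
#1 MUL src=r1,r7 held:FU  <A:1 Mu:0 Ld:1 B:1 rd:3 wr:3>
#2 BR src=r4,r6 dispatched  <A:1 Mu:0 Ld:1 B:0 rd:1 wr:3>
#3 ALU src=r4,r2 held:RD_PORT  <A:1 Mu:0 Ld:1 B:0 rd:1 wr:3>
#4 MUL src=r2,r2 held:FU  <A:1 Mu:0 Ld:1 B:0 rd:1 wr:3>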